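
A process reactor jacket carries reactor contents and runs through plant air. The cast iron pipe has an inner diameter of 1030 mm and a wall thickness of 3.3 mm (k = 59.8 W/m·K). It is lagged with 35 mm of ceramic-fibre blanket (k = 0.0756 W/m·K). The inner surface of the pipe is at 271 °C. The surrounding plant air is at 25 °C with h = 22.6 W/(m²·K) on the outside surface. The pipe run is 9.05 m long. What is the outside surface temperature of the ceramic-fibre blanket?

For a radial system each layer contributes R = ln(r_out/r_in)/(2πkL); films add R = 1/(hA).
R_cast iron pipe wall = ln(518.3/515)/(2π×59.8×9.05) = 1.878×10^-6 K/W
R_ceramic-fibre blanket = ln(553.3/518.3)/(2π×0.0756×9.05) = 0.0152 K/W
R_outer film = 1/(h_o·2πr_oL) = 1/(22.6×2π×0.5533×9.05) = 0.001406 K/W
R_total = 0.01661 K/W
Q = ΔT/R_total = 246/0.01661
Q = 14800 W
T_interface = T_inner − Q·ΣR(inner→interface) = 271 − 14800×0.0152

T ≈ 45.8 °C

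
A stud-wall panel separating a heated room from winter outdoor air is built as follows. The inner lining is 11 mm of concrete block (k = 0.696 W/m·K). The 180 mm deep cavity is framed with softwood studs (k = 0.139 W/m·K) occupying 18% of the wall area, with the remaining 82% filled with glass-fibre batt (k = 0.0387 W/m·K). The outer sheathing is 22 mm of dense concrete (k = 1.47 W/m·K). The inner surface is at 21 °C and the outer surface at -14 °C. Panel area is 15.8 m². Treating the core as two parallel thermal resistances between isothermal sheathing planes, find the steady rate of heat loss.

Q ≈ 173 W

Sheathing layers in series; stud and cavity paths in parallel between them.
R_inner = 0.011/(0.696×15.8) = 0.001 K/W
R_stud  = 0.18/(0.139×0.18×15.8) = 0.4553 K/W
R_cav   = 0.18/(0.0387×0.82×15.8) = 0.359 K/W
1/R_core = 1/R_stud + 1/R_cav → R_core = 0.2007 K/W
R_outer = 0.022/(1.47×15.8) = 9.472×10^-4 K/W
R_total = 0.2027 K/W
Q = ΔT/R_total = 35/0.2027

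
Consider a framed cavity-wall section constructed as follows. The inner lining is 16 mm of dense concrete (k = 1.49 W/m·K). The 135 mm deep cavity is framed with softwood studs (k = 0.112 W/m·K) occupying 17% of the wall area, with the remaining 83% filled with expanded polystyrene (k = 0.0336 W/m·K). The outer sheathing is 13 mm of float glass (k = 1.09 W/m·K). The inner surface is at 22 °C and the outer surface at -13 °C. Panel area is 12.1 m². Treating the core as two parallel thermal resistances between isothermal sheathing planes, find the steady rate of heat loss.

Sheathing layers in series; stud and cavity paths in parallel between them.
R_inner = 0.016/(1.49×12.1) = 8.875×10^-4 K/W
R_stud  = 0.135/(0.112×0.17×12.1) = 0.586 K/W
R_cav   = 0.135/(0.0336×0.83×12.1) = 0.4001 K/W
1/R_core = 1/R_stud + 1/R_cav → R_core = 0.2377 K/W
R_outer = 0.013/(1.09×12.1) = 9.857×10^-4 K/W
R_total = 0.2396 K/W
Q = ΔT/R_total = 35/0.2396

Q ≈ 146 W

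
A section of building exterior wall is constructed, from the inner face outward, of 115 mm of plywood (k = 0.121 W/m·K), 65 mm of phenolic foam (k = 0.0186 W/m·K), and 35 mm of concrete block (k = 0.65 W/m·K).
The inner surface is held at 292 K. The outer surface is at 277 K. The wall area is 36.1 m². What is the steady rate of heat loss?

Treating each layer as a thermal resistance in series:
R_plywood = L/(kA) = 0.115/(0.121×36.1) = 0.02633 K/W
R_phenolic foam = L/(kA) = 0.065/(0.0186×36.1) = 0.0968 K/W
R_concrete block = L/(kA) = 0.035/(0.65×36.1) = 0.001492 K/W
R_total = 0.1246 K/W
Q = ΔT / R_total = 15 / 0.1246

Q ≈ 120 W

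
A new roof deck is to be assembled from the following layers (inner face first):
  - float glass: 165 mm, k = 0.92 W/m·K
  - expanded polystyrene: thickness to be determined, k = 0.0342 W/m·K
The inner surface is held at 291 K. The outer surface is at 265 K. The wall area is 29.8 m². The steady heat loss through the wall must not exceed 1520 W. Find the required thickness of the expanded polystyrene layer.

Thermal resistances in series:
R_float glass = L/(kA) = 0.165/(0.92×29.8) = 0.006018 K/W
Sum of the known resistances R_other = 0.006018 K/W
Required total resistance R_tot = ΔT/Q_allow = 26/1520 = 0.01711 K/W
R_expanded polystyrene = R_tot − R_other = 0.01109 K/W
L = R·k·A = 0.01109×0.0342×29.8

L ≈ 11.3 mm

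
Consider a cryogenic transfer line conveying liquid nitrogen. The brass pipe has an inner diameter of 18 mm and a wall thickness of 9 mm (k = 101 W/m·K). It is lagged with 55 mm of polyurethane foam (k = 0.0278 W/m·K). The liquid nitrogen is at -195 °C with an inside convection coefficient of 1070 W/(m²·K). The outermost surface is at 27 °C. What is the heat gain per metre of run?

Cylindrical conduction, so R = ln(r₂/r₁)/(2πkL) per layer, in series:
R_inner film = 1/(h_i·2πr₁L) = 1/(1070×2π×0.009×1) = 0.01653 K/W
R_brass pipe wall = ln(18/9)/(2π×101×1) = 0.001092 K/W
R_polyurethane foam = ln(73/18)/(2π×0.0278×1) = 8.015 K/W
R_total = 8.033 K/W
Q = ΔT/R_total = 222/8.033

q′ ≈ 27.6 W/m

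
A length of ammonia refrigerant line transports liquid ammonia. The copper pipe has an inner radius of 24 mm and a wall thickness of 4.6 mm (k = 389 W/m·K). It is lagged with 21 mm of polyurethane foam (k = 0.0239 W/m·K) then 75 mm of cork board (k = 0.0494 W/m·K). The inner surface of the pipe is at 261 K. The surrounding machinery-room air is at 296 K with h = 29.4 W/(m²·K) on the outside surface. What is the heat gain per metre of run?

Treating each annulus and film as a series resistance:
R_copper pipe wall = ln(28.6/24)/(2π×389×1) = 7.174×10^-5 K/W
R_polyurethane foam = ln(49.6/28.6)/(2π×0.0239×1) = 3.666 K/W
R_cork board = ln(124.6/49.6)/(2π×0.0494×1) = 2.968 K/W
R_outer film = 1/(h_o·2πr_oL) = 1/(29.4×2π×0.1246×1) = 0.04345 K/W
R_total = 6.678 K/W
Q = ΔT/R_total = 35/6.678

q′ ≈ 5.24 W/m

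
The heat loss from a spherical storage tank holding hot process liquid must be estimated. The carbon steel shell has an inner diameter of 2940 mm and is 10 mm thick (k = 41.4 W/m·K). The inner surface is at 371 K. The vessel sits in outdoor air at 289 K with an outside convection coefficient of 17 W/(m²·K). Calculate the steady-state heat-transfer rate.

Each spherical layer contributes R = (1/r_i − 1/r_o)/(4πk):
R_carbon steel shell = (1/1.47 − 1/1.48)/(4π×41.4) = 8.835×10^-6 K/W
R_outer film = 1/(h·4πr_o²) = 1/(17×4π×1.48²) = 0.002137 K/W
R_total = 0.002146 K/W
Q = ΔT/R_total = 82/0.002146

Q ≈ 38200 W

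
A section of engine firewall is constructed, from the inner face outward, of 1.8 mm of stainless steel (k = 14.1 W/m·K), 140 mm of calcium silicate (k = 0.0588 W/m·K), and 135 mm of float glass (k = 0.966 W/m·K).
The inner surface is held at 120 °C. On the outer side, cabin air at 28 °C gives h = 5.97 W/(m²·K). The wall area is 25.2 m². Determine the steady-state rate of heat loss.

Q ≈ 862 W

Treating each layer as a thermal resistance in series:
R_stainless steel = L/(kA) = 0.0018/(14.1×25.2) = 5.066×10^-6 K/W
R_calcium silicate = L/(kA) = 0.14/(0.0588×25.2) = 0.09448 K/W
R_float glass = L/(kA) = 0.135/(0.966×25.2) = 0.005546 K/W
R_outer film = 1/(h_o·A) = 1/(5.97×25.2) = 0.006647 K/W
R_total = 0.1067 K/W
Q = ΔT / R_total = 92 / 0.1067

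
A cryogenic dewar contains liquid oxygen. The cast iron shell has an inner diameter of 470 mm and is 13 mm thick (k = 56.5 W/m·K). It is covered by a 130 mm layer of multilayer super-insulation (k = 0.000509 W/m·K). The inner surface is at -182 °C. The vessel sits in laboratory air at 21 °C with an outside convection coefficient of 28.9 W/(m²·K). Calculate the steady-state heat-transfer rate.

For a spherical shell R = (1/r₁ − 1/r₂)/(4πk); film R = 1/(h·4πr²). In series:
R_cast iron shell = (1/0.235 − 1/0.248)/(4π×56.5) = 3.142×10^-4 K/W
R_multilayer super-insulation = (1/0.248 − 1/0.378)/(4π×0.000509) = 216.8 K/W
R_outer film = 1/(h·4πr_o²) = 1/(28.9×4π×0.378²) = 0.01927 K/W
R_total = 216.8 K/W
Q = ΔT/R_total = 203/216.8

Q ≈ 0.936 W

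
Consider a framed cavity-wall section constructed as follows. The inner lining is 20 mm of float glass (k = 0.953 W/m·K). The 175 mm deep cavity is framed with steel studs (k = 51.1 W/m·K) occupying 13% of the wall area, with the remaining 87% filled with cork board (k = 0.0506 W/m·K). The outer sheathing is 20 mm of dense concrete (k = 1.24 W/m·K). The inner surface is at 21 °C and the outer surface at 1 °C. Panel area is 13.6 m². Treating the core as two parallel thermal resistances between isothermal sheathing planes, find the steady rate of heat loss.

Sheathing layers in series; stud and cavity paths in parallel between them.
R_inner = 0.02/(0.953×13.6) = 0.001543 K/W
R_stud  = 0.175/(51.1×0.13×13.6) = 0.001937 K/W
R_cav   = 0.175/(0.0506×0.87×13.6) = 0.2923 K/W
1/R_core = 1/R_stud + 1/R_cav → R_core = 0.001924 K/W
R_outer = 0.02/(1.24×13.6) = 0.001186 K/W
R_total = 0.004653 K/W
Q = ΔT/R_total = 20/0.004653

Q ≈ 4300 W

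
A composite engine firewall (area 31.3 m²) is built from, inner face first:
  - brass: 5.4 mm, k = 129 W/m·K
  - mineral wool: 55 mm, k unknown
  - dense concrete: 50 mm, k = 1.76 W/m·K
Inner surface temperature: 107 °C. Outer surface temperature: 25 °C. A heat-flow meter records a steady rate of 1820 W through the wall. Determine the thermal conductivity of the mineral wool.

Series thermal resistances:
R_brass = L/(kA) = 0.0054/(129×31.3) = 1.337×10^-6 K/W
R_dense concrete = L/(kA) = 0.05/(1.76×31.3) = 9.076×10^-4 K/W
Sum of known resistances R_other = 9.09×10^-4 K/W
Total R = ΔT/Q = 82/1820 = 0.04505 K/W
R_mineral wool = R_total − R_other = 0.04415 K/W
k = L/(R·A) = 0.055/(0.04415×31.3)

k ≈ 0.0398 W/(m·K)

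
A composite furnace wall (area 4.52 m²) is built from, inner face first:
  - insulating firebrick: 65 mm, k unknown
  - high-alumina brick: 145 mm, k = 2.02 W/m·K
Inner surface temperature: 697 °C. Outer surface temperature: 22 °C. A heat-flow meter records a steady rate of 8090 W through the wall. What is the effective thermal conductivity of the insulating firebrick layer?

k ≈ 0.213 W/(m·K)

Thermal resistances in series:
R_high-alumina brick = L/(kA) = 0.145/(2.02×4.52) = 0.01588 K/W
Sum of known resistances R_other = 0.01588 K/W
Total R = ΔT/Q = 675/8090 = 0.08344 K/W
R_insulating firebrick = R_total − R_other = 0.06756 K/W
k = L/(R·A) = 0.065/(0.06756×4.52)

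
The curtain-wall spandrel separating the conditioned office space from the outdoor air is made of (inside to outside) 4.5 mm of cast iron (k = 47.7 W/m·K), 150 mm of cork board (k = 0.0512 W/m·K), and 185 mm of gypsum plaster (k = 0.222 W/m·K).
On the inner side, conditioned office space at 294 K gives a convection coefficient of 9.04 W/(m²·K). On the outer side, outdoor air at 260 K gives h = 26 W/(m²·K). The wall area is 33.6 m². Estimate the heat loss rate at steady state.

Model the wall as resistances in series:
R_inner film = 1/(h_i·A) = 1/(9.04×33.6) = 0.003292 K/W
R_cast iron = L/(kA) = 0.0045/(47.7×33.6) = 2.808×10^-6 K/W
R_cork board = L/(kA) = 0.15/(0.0512×33.6) = 0.08719 K/W
R_gypsum plaster = L/(kA) = 0.185/(0.222×33.6) = 0.0248 K/W
R_outer film = 1/(h_o·A) = 1/(26×33.6) = 0.001145 K/W
R_total = 0.1164 K/W
Q = ΔT / R_total = 34 / 0.1164

Q ≈ 292 W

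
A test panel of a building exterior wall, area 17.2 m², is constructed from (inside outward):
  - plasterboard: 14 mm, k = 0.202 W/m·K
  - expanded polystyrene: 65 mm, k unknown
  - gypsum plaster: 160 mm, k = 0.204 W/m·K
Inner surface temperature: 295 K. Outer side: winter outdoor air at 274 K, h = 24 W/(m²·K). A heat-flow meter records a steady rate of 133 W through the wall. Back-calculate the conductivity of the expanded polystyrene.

Treating each layer as a thermal resistance in series:
R_plasterboard = L/(kA) = 0.014/(0.202×17.2) = 0.004029 K/W
R_gypsum plaster = L/(kA) = 0.16/(0.204×17.2) = 0.0456 K/W
R_outer film = 1/(h_o·A) = 1/(24×17.2) = 0.002422 K/W
Sum of known resistances R_other = 0.05205 K/W
Total R = ΔT/Q = 21/133 = 0.1579 K/W
R_expanded polystyrene = R_total − R_other = 0.1058 K/W
k = L/(R·A) = 0.065/(0.1058×17.2)

k ≈ 0.0357 W/(m·K)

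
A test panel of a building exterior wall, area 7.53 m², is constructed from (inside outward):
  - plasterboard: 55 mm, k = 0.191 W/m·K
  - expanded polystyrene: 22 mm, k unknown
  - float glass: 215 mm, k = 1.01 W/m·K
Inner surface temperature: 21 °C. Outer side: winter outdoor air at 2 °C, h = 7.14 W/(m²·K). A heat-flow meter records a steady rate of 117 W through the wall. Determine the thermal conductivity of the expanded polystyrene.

k ≈ 0.0378 W/(m·K)

Treating each layer as a thermal resistance in series:
R_plasterboard = L/(kA) = 0.055/(0.191×7.53) = 0.03824 K/W
R_float glass = L/(kA) = 0.215/(1.01×7.53) = 0.02827 K/W
R_outer film = 1/(h_o·A) = 1/(7.14×7.53) = 0.0186 K/W
Sum of known resistances R_other = 0.08511 K/W
Total R = ΔT/Q = 19/117 = 0.1624 K/W
R_expanded polystyrene = R_total − R_other = 0.07728 K/W
k = L/(R·A) = 0.022/(0.07728×7.53)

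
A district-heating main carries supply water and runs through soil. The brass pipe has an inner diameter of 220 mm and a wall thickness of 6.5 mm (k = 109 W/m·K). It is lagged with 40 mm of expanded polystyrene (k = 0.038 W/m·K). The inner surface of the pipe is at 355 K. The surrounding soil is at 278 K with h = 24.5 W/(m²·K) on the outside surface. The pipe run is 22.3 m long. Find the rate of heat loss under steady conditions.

Radial resistances (cylindrical: R_cond = ln(r_o/r_i)/(2πkL), R_conv = 1/(h·2πrL)):
R_brass pipe wall = ln(116.5/110)/(2π×109×22.3) = 3.759×10^-6 K/W
R_expanded polystyrene = ln(156.5/116.5)/(2π×0.038×22.3) = 0.05544 K/W
R_outer film = 1/(h_o·2πr_oL) = 1/(24.5×2π×0.1565×22.3) = 0.001861 K/W
R_total = 0.0573 K/W
Q = ΔT/R_total = 77/0.0573

Q ≈ 1340 W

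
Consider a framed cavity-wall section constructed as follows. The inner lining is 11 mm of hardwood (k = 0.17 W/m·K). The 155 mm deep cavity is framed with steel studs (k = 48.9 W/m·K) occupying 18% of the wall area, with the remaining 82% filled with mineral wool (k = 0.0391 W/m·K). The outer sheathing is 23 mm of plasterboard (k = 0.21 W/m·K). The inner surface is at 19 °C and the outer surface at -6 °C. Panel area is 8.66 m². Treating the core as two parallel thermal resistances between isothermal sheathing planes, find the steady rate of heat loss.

Q ≈ 1130 W

Sheathing layers in series; stud and cavity paths in parallel between them.
R_inner = 0.011/(0.17×8.66) = 0.007472 K/W
R_stud  = 0.155/(48.9×0.18×8.66) = 0.002033 K/W
R_cav   = 0.155/(0.0391×0.82×8.66) = 0.5582 K/W
1/R_core = 1/R_stud + 1/R_cav → R_core = 0.002026 K/W
R_outer = 0.023/(0.21×8.66) = 0.01265 K/W
R_total = 0.02214 K/W
Q = ΔT/R_total = 25/0.02214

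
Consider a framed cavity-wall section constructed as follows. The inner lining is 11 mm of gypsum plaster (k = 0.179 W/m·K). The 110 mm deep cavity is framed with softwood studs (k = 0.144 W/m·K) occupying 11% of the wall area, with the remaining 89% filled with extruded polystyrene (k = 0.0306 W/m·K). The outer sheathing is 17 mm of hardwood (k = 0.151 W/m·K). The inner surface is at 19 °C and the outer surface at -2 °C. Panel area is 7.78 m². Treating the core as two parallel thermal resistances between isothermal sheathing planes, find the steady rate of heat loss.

Q ≈ 59.9 W

Sheathing layers in series; stud and cavity paths in parallel between them.
R_inner = 0.011/(0.179×7.78) = 0.007899 K/W
R_stud  = 0.11/(0.144×0.11×7.78) = 0.8926 K/W
R_cav   = 0.11/(0.0306×0.89×7.78) = 0.5192 K/W
1/R_core = 1/R_stud + 1/R_cav → R_core = 0.3282 K/W
R_outer = 0.017/(0.151×7.78) = 0.01447 K/W
R_total = 0.3506 K/W
Q = ΔT/R_total = 21/0.3506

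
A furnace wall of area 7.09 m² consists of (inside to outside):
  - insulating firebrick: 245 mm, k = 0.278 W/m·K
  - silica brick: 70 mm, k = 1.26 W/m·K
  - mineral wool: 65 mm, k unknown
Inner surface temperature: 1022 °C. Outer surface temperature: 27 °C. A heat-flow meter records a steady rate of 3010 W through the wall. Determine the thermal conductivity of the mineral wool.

k ≈ 0.0462 W/(m·K)

Model the wall as resistances in series:
R_insulating firebrick = L/(kA) = 0.245/(0.278×7.09) = 0.1243 K/W
R_silica brick = L/(kA) = 0.07/(1.26×7.09) = 0.007836 K/W
Sum of known resistances R_other = 0.1321 K/W
Total R = ΔT/Q = 995/3010 = 0.3306 K/W
R_mineral wool = R_total − R_other = 0.1984 K/W
k = L/(R·A) = 0.065/(0.1984×7.09)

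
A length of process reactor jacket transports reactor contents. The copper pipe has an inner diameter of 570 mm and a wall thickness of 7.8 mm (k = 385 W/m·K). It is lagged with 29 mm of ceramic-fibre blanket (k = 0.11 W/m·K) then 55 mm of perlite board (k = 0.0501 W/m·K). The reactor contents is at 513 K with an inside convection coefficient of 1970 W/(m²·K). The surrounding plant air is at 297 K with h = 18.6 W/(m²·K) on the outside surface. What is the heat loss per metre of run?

Treating each annulus and film as a series resistance:
R_inner film = 1/(h_i·2πr₁L) = 1/(1970×2π×0.285×1) = 2.835×10^-4 K/W
R_copper pipe wall = ln(292.8/285)/(2π×385×1) = 1.116×10^-5 K/W
R_ceramic-fibre blanket = ln(321.8/292.8)/(2π×0.11×1) = 0.1366 K/W
R_perlite board = ln(376.8/321.8)/(2π×0.0501×1) = 0.5012 K/W
R_outer film = 1/(h_o·2πr_oL) = 1/(18.6×2π×0.3768×1) = 0.02271 K/W
R_total = 0.6609 K/W
Q = ΔT/R_total = 216/0.6609

q′ ≈ 327 W/m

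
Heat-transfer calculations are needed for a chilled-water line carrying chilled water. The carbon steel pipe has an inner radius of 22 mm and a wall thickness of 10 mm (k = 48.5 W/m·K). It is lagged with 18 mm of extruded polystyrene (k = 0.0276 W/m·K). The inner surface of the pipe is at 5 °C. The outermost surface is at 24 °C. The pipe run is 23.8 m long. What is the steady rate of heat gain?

Q ≈ 176 W

For a radial system each layer contributes R = ln(r_out/r_in)/(2πkL); films add R = 1/(hA).
R_carbon steel pipe wall = ln(32/22)/(2π×48.5×23.8) = 5.166×10^-5 K/W
R_extruded polystyrene = ln(50/32)/(2π×0.0276×23.8) = 0.1081 K/W
R_total = 0.1082 K/W
Q = ΔT/R_total = 19/0.1082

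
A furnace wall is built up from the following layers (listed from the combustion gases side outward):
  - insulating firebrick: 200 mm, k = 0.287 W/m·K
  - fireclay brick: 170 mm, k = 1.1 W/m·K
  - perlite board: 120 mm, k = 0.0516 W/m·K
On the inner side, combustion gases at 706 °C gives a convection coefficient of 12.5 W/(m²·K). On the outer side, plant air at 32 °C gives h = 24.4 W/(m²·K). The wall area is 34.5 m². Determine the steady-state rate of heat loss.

Thermal resistances in series:
R_inner film = 1/(h_i·A) = 1/(12.5×34.5) = 0.002319 K/W
R_insulating firebrick = L/(kA) = 0.2/(0.287×34.5) = 0.0202 K/W
R_fireclay brick = L/(kA) = 0.17/(1.1×34.5) = 0.00448 K/W
R_perlite board = L/(kA) = 0.12/(0.0516×34.5) = 0.06741 K/W
R_outer film = 1/(h_o·A) = 1/(24.4×34.5) = 0.001188 K/W
R_total = 0.09559 K/W
Q = ΔT / R_total = 674 / 0.09559

Q ≈ 7050 W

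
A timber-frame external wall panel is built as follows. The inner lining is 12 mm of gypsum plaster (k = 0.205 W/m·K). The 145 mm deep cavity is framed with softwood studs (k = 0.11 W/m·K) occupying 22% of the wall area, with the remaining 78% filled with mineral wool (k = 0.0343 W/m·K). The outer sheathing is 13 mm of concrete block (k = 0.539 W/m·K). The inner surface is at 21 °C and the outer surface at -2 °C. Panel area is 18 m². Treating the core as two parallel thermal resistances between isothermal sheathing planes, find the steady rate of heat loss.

Sheathing layers in series; stud and cavity paths in parallel between them.
R_inner = 0.012/(0.205×18) = 0.003252 K/W
R_stud  = 0.145/(0.11×0.22×18) = 0.3329 K/W
R_cav   = 0.145/(0.0343×0.78×18) = 0.3011 K/W
1/R_core = 1/R_stud + 1/R_cav → R_core = 0.1581 K/W
R_outer = 0.013/(0.539×18) = 0.00134 K/W
R_total = 0.1627 K/W
Q = ΔT/R_total = 23/0.1627

Q ≈ 141 W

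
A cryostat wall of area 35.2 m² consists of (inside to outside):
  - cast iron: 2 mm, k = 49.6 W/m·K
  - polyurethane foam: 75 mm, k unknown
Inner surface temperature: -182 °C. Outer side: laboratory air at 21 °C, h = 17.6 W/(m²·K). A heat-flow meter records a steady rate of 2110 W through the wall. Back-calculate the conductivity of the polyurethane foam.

Series thermal resistances:
R_cast iron = L/(kA) = 0.002/(49.6×35.2) = 1.146×10^-6 K/W
R_outer film = 1/(h_o·A) = 1/(17.6×35.2) = 0.001614 K/W
Sum of known resistances R_other = 0.001615 K/W
Total R = ΔT/Q = 203/2110 = 0.09621 K/W
R_polyurethane foam = R_total − R_other = 0.09459 K/W
k = L/(R·A) = 0.075/(0.09459×35.2)

k ≈ 0.0225 W/(m·K)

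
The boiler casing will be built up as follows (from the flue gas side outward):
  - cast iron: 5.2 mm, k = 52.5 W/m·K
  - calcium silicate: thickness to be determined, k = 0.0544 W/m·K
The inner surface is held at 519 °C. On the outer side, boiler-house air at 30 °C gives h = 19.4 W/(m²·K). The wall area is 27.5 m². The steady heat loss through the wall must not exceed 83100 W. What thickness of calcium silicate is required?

L ≈ 5.99 mm

Treating each layer as a thermal resistance in series:
R_cast iron = L/(kA) = 0.0052/(52.5×27.5) = 3.602×10^-6 K/W
R_outer film = 1/(h_o·A) = 1/(19.4×27.5) = 0.001874 K/W
Sum of the known resistances R_other = 0.001878 K/W
Required total resistance R_tot = ΔT/Q_allow = 489/83100 = 0.005884 K/W
R_calcium silicate = R_tot − R_other = 0.004006 K/W
L = R·k·A = 0.004006×0.0544×27.5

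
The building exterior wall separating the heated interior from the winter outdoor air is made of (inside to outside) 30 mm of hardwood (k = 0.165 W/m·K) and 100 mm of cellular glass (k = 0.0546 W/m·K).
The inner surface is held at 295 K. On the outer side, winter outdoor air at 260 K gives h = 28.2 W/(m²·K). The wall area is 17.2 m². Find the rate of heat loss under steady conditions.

Treating each layer as a thermal resistance in series:
R_hardwood = L/(kA) = 0.03/(0.165×17.2) = 0.01057 K/W
R_cellular glass = L/(kA) = 0.1/(0.0546×17.2) = 0.1065 K/W
R_outer film = 1/(h_o·A) = 1/(28.2×17.2) = 0.002062 K/W
R_total = 0.1191 K/W
Q = ΔT / R_total = 35 / 0.1191

Q ≈ 294 W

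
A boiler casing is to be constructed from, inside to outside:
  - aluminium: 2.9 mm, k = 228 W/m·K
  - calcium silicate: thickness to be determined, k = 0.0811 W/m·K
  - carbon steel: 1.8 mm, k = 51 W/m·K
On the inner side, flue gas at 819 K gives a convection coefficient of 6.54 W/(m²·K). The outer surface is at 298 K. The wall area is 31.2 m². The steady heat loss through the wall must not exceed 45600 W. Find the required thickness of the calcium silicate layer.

Model the wall as resistances in series:
R_inner film = 1/(h_i·A) = 1/(6.54×31.2) = 0.004901 K/W
R_aluminium = L/(kA) = 0.0029/(228×31.2) = 4.077×10^-7 K/W
R_carbon steel = L/(kA) = 0.0018/(51×31.2) = 1.131×10^-6 K/W
Sum of the known resistances R_other = 0.004902 K/W
Required total resistance R_tot = ΔT/Q_allow = 521/45600 = 0.01143 K/W
R_calcium silicate = R_tot − R_other = 0.006523 K/W
L = R·k·A = 0.006523×0.0811×31.2

L ≈ 16.5 mm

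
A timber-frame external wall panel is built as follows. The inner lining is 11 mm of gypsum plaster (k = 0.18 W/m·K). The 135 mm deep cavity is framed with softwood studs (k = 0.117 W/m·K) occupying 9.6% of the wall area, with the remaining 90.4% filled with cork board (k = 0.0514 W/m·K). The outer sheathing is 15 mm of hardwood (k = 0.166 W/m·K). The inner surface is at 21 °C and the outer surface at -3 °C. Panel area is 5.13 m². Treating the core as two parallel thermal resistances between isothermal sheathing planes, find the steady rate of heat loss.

Q ≈ 49.4 W

Sheathing layers in series; stud and cavity paths in parallel between them.
R_inner = 0.011/(0.18×5.13) = 0.01191 K/W
R_stud  = 0.135/(0.117×0.096×5.13) = 2.343 K/W
R_cav   = 0.135/(0.0514×0.904×5.13) = 0.5663 K/W
1/R_core = 1/R_stud + 1/R_cav → R_core = 0.4561 K/W
R_outer = 0.015/(0.166×5.13) = 0.01761 K/W
R_total = 0.4856 K/W
Q = ΔT/R_total = 24/0.4856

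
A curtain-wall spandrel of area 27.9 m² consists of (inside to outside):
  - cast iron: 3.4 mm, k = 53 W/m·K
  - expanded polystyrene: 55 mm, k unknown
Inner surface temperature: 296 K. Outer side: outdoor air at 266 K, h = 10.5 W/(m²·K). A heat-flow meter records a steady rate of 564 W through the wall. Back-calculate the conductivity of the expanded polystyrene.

Using the resistance-network approach (series):
R_cast iron = L/(kA) = 0.0034/(53×27.9) = 2.299×10^-6 K/W
R_outer film = 1/(h_o·A) = 1/(10.5×27.9) = 0.003414 K/W
Sum of known resistances R_other = 0.003416 K/W
Total R = ΔT/Q = 30/564 = 0.05319 K/W
R_expanded polystyrene = R_total − R_other = 0.04978 K/W
k = L/(R·A) = 0.055/(0.04978×27.9)

k ≈ 0.0396 W/(m·K)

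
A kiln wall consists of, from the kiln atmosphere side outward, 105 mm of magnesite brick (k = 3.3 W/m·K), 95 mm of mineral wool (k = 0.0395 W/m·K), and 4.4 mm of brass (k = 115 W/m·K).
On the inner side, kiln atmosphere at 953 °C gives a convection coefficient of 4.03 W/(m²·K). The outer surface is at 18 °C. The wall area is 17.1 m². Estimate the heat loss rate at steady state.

Q ≈ 5950 W

Model the wall as resistances in series:
R_inner film = 1/(h_i·A) = 1/(4.03×17.1) = 0.01451 K/W
R_magnesite brick = L/(kA) = 0.105/(3.3×17.1) = 0.001861 K/W
R_mineral wool = L/(kA) = 0.095/(0.0395×17.1) = 0.1406 K/W
R_brass = L/(kA) = 0.0044/(115×17.1) = 2.237×10^-6 K/W
R_total = 0.157 K/W
Q = ΔT / R_total = 935 / 0.157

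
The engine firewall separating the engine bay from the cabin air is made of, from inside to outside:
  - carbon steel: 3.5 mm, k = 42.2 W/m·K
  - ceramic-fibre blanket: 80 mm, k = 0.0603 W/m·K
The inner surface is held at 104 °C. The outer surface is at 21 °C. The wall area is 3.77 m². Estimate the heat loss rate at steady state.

Q ≈ 236 W

Treating each layer as a thermal resistance in series:
R_carbon steel = L/(kA) = 0.0035/(42.2×3.77) = 2.2×10^-5 K/W
R_ceramic-fibre blanket = L/(kA) = 0.08/(0.0603×3.77) = 0.3519 K/W
R_total = 0.3519 K/W
Q = ΔT / R_total = 83 / 0.3519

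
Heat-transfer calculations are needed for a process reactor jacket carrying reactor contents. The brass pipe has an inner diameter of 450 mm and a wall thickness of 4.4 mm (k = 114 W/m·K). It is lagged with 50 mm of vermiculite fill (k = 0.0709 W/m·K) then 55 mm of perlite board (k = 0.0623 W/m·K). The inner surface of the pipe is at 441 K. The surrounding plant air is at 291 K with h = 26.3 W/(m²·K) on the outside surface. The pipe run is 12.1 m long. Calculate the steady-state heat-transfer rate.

Q ≈ 1970 W

Cylindrical conduction, so R = ln(r₂/r₁)/(2πkL) per layer, in series:
R_brass pipe wall = ln(229.4/225)/(2π×114×12.1) = 2.235×10^-6 K/W
R_vermiculite fill = ln(279.4/229.4)/(2π×0.0709×12.1) = 0.03658 K/W
R_perlite board = ln(334.4/279.4)/(2π×0.0623×12.1) = 0.03794 K/W
R_outer film = 1/(h_o·2πr_oL) = 1/(26.3×2π×0.3344×12.1) = 0.001496 K/W
R_total = 0.07602 K/W
Q = ΔT/R_total = 150/0.07602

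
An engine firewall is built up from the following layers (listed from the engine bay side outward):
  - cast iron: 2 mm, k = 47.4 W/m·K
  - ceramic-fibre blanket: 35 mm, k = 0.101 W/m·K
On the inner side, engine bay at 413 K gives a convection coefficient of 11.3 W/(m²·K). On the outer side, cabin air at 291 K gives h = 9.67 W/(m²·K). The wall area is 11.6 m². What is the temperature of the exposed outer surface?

T ≈ 314 K

Series thermal resistances:
R_inner film = 1/(h_i·A) = 1/(11.3×11.6) = 0.007629 K/W
R_cast iron = L/(kA) = 0.002/(47.4×11.6) = 3.637×10^-6 K/W
R_ceramic-fibre blanket = L/(kA) = 0.035/(0.101×11.6) = 0.02987 K/W
R_outer film = 1/(h_o·A) = 1/(9.67×11.6) = 0.008915 K/W
R_total = 0.04642 K/W;  Q = ΔT/R_total = 122/0.04642 = 2628 W
T_interface = T_inner − Q·ΣR(inner→interface) = 413 − 2630×0.03751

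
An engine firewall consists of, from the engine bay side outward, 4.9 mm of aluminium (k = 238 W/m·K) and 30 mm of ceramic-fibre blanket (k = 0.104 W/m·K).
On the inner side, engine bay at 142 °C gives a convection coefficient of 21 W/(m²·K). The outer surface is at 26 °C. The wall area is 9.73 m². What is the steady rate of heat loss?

Q ≈ 3360 W

Thermal resistances in series:
R_inner film = 1/(h_i·A) = 1/(21×9.73) = 0.004894 K/W
R_aluminium = L/(kA) = 0.0049/(238×9.73) = 2.116×10^-6 K/W
R_ceramic-fibre blanket = L/(kA) = 0.03/(0.104×9.73) = 0.02965 K/W
R_total = 0.03454 K/W
Q = ΔT / R_total = 116 / 0.03454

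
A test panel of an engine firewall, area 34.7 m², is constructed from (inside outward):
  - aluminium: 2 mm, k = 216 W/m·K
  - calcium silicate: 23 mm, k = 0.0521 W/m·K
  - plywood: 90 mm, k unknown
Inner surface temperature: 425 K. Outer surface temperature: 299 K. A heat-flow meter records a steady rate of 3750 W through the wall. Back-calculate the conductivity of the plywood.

k ≈ 0.124 W/(m·K)

Thermal resistances in series:
R_aluminium = L/(kA) = 0.002/(216×34.7) = 2.668×10^-7 K/W
R_calcium silicate = L/(kA) = 0.023/(0.0521×34.7) = 0.01272 K/W
Sum of known resistances R_other = 0.01272 K/W
Total R = ΔT/Q = 126/3750 = 0.0336 K/W
R_plywood = R_total − R_other = 0.02088 K/W
k = L/(R·A) = 0.09/(0.02088×34.7)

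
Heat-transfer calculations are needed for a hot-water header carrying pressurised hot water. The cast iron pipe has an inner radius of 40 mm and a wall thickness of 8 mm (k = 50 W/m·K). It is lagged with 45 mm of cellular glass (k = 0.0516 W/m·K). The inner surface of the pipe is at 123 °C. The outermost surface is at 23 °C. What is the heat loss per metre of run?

q′ ≈ 49 W/m

Radial resistances (cylindrical: R_cond = ln(r_o/r_i)/(2πkL), R_conv = 1/(h·2πrL)):
R_cast iron pipe wall = ln(48/40)/(2π×50×1) = 5.803×10^-4 K/W
R_cellular glass = ln(93/48)/(2π×0.0516×1) = 2.04 K/W
R_total = 2.041 K/W
Q = ΔT/R_total = 100/2.041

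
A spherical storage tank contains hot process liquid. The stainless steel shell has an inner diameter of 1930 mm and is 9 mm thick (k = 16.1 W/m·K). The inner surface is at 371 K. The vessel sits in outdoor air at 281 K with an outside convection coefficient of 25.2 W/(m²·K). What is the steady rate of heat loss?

Q ≈ 26700 W

Each spherical layer contributes R = (1/r_i − 1/r_o)/(4πk):
R_stainless steel shell = (1/0.965 − 1/0.974)/(4π×16.1) = 4.733×10^-5 K/W
R_outer film = 1/(h·4πr_o²) = 1/(25.2×4π×0.974²) = 0.003329 K/W
R_total = 0.003376 K/W
Q = ΔT/R_total = 90/0.003376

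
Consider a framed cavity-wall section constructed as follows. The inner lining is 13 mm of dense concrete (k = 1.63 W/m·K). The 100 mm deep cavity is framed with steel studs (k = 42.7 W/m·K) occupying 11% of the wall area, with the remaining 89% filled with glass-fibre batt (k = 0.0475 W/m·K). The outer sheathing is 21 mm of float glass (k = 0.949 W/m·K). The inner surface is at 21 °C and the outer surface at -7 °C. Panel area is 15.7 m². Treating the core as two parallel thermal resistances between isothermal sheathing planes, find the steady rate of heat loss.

Q ≈ 8590 W

Sheathing layers in series; stud and cavity paths in parallel between them.
R_inner = 0.013/(1.63×15.7) = 5.08×10^-4 K/W
R_stud  = 0.1/(42.7×0.11×15.7) = 0.001356 K/W
R_cav   = 0.1/(0.0475×0.89×15.7) = 0.1507 K/W
1/R_core = 1/R_stud + 1/R_cav → R_core = 0.001344 K/W
R_outer = 0.021/(0.949×15.7) = 0.001409 K/W
R_total = 0.003261 K/W
Q = ΔT/R_total = 28/0.003261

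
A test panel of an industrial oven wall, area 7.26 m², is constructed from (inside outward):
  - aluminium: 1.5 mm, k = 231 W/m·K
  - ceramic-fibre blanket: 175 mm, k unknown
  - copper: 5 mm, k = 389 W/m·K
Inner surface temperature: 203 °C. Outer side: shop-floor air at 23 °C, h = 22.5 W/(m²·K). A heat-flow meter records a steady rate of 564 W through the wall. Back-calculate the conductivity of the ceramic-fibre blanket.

Series thermal resistances:
R_aluminium = L/(kA) = 0.0015/(231×7.26) = 8.944×10^-7 K/W
R_copper = L/(kA) = 0.005/(389×7.26) = 1.77×10^-6 K/W
R_outer film = 1/(h_o·A) = 1/(22.5×7.26) = 0.006122 K/W
Sum of known resistances R_other = 0.006124 K/W
Total R = ΔT/Q = 180/564 = 0.3191 K/W
R_ceramic-fibre blanket = R_total − R_other = 0.313 K/W
k = L/(R·A) = 0.175/(0.313×7.26)

k ≈ 0.077 W/(m·K)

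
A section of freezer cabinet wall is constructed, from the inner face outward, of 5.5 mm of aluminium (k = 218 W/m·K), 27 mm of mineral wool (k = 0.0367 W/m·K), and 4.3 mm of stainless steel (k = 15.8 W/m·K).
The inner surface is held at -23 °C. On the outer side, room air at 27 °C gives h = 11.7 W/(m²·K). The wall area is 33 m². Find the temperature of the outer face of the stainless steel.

T ≈ 21.8 °C

Series thermal resistances:
R_aluminium = L/(kA) = 0.0055/(218×33) = 7.645×10^-7 K/W
R_mineral wool = L/(kA) = 0.027/(0.0367×33) = 0.02229 K/W
R_stainless steel = L/(kA) = 0.0043/(15.8×33) = 8.247×10^-6 K/W
R_outer film = 1/(h_o·A) = 1/(11.7×33) = 0.00259 K/W
R_total = 0.02489 K/W;  Q = ΔT/R_total = 50/0.02489 = 2009 W
T_interface = T_inner + Q·ΣR(inner→interface) = -23 + 2010×0.0223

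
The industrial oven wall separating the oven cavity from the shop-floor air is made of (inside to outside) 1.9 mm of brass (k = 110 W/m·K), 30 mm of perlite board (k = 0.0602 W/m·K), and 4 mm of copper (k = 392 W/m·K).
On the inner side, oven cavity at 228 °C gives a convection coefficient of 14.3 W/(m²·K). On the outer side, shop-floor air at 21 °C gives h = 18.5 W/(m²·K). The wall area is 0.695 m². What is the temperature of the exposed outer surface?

Using the resistance-network approach (series):
R_inner film = 1/(h_i·A) = 1/(14.3×0.695) = 0.1006 K/W
R_brass = L/(kA) = 0.0019/(110×0.695) = 2.485×10^-5 K/W
R_perlite board = L/(kA) = 0.03/(0.0602×0.695) = 0.717 K/W
R_copper = L/(kA) = 0.004/(392×0.695) = 1.468×10^-5 K/W
R_outer film = 1/(h_o·A) = 1/(18.5×0.695) = 0.07778 K/W
R_total = 0.8955 K/W;  Q = ΔT/R_total = 207/0.8955 = 231.2 W
T_interface = T_inner − Q·ΣR(inner→interface) = 228 − 231×0.8177

T ≈ 39 °C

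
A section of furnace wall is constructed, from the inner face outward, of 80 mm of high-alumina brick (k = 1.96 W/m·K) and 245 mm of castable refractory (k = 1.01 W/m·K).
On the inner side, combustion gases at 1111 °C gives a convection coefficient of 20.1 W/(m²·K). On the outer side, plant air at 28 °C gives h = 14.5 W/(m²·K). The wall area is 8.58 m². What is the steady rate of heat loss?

Thermal resistances in series:
R_inner film = 1/(h_i·A) = 1/(20.1×8.58) = 0.005799 K/W
R_high-alumina brick = L/(kA) = 0.08/(1.96×8.58) = 0.004757 K/W
R_castable refractory = L/(kA) = 0.245/(1.01×8.58) = 0.02827 K/W
R_outer film = 1/(h_o·A) = 1/(14.5×8.58) = 0.008038 K/W
R_total = 0.04687 K/W
Q = ΔT / R_total = 1083 / 0.04687

Q ≈ 23100 W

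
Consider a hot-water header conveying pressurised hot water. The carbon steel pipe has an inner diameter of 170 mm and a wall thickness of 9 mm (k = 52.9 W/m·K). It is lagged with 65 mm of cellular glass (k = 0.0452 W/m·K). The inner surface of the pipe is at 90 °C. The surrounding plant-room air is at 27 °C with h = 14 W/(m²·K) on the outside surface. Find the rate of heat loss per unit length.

Radial resistances (cylindrical: R_cond = ln(r_o/r_i)/(2πkL), R_conv = 1/(h·2πrL)):
R_carbon steel pipe wall = ln(94/85)/(2π×52.9×1) = 3.028×10^-4 K/W
R_cellular glass = ln(159/94)/(2π×0.0452×1) = 1.851 K/W
R_outer film = 1/(h_o·2πr_oL) = 1/(14×2π×0.159×1) = 0.0715 K/W
R_total = 1.923 K/W
Q = ΔT/R_total = 63/1.923

q′ ≈ 32.8 W/m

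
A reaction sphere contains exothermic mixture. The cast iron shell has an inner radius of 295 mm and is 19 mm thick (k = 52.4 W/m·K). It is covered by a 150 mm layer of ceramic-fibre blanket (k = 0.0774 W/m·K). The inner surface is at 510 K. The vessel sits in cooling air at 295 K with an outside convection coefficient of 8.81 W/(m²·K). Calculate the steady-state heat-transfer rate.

Q ≈ 195 W

Spherical conduction: R = (1/r_in − 1/r_out)/(4πk) per layer; series-sum.
R_cast iron shell = (1/0.295 − 1/0.314)/(4π×52.4) = 3.115×10^-4 K/W
R_ceramic-fibre blanket = (1/0.314 − 1/0.464)/(4π×0.0774) = 1.059 K/W
R_outer film = 1/(h·4πr_o²) = 1/(8.81×4π×0.464²) = 0.04195 K/W
R_total = 1.101 K/W
Q = ΔT/R_total = 215/1.101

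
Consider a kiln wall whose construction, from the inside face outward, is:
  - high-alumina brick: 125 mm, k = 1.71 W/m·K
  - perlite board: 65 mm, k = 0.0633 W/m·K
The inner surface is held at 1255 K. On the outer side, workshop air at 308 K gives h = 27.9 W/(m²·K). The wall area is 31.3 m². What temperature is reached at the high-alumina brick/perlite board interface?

Series thermal resistances:
R_high-alumina brick = L/(kA) = 0.125/(1.71×31.3) = 0.002335 K/W
R_perlite board = L/(kA) = 0.065/(0.0633×31.3) = 0.03281 K/W
R_outer film = 1/(h_o·A) = 1/(27.9×31.3) = 0.001145 K/W
R_total = 0.03629 K/W;  Q = ΔT/R_total = 947/0.03629 = 26100 W
T_interface = T_inner − Q·ΣR(inner→interface) = 1255 − 26100×0.002335

T ≈ 1190 K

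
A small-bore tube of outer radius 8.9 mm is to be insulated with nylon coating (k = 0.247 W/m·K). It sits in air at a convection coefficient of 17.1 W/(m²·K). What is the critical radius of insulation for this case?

r_cr ≈ 14.4 mm

For a cylinder r_cr = k/h = 0.247/17.1
r_cr = 14.4 mm; since the bare radius (8.9 mm) is below r_cr, adding a thin layer of insulation will *increase* heat loss.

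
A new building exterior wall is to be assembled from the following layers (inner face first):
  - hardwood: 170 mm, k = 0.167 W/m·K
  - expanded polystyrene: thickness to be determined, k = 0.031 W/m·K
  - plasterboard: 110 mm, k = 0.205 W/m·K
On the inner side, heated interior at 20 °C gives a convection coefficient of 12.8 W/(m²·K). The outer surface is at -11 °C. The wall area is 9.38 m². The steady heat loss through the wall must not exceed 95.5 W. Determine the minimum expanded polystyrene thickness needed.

L ≈ 43.8 mm

Thermal resistances in series:
R_inner film = 1/(h_i·A) = 1/(12.8×9.38) = 0.008329 K/W
R_hardwood = L/(kA) = 0.17/(0.167×9.38) = 0.1085 K/W
R_plasterboard = L/(kA) = 0.11/(0.205×9.38) = 0.05721 K/W
Sum of the known resistances R_other = 0.1741 K/W
Required total resistance R_tot = ΔT/Q_allow = 31/95.5 = 0.3246 K/W
R_expanded polystyrene = R_tot − R_other = 0.1505 K/W
L = R·k·A = 0.1505×0.031×9.38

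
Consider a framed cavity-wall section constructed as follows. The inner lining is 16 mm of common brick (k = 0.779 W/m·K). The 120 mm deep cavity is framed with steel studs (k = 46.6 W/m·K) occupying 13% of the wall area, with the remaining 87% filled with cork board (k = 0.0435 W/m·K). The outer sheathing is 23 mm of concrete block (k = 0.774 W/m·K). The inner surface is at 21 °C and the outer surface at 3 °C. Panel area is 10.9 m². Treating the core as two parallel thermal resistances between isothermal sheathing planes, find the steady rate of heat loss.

Sheathing layers in series; stud and cavity paths in parallel between them.
R_inner = 0.016/(0.779×10.9) = 0.001884 K/W
R_stud  = 0.12/(46.6×0.13×10.9) = 0.001817 K/W
R_cav   = 0.12/(0.0435×0.87×10.9) = 0.2909 K/W
1/R_core = 1/R_stud + 1/R_cav → R_core = 0.001806 K/W
R_outer = 0.023/(0.774×10.9) = 0.002726 K/W
R_total = 0.006417 K/W
Q = ΔT/R_total = 18/0.006417

Q ≈ 2810 W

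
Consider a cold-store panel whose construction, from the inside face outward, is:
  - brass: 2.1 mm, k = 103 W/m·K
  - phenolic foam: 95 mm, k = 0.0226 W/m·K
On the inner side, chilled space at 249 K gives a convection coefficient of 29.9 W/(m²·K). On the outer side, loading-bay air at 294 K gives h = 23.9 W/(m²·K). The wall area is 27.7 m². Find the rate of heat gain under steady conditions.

Thermal resistances in series:
R_inner film = 1/(h_i·A) = 1/(29.9×27.7) = 0.001207 K/W
R_brass = L/(kA) = 0.0021/(103×27.7) = 7.36×10^-7 K/W
R_phenolic foam = L/(kA) = 0.095/(0.0226×27.7) = 0.1518 K/W
R_outer film = 1/(h_o·A) = 1/(23.9×27.7) = 0.001511 K/W
R_total = 0.1545 K/W
Q = ΔT / R_total = 45 / 0.1545

Q ≈ 291 W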